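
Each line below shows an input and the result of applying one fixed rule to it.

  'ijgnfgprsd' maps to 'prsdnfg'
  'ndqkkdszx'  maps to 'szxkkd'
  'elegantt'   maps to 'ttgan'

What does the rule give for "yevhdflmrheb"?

Looking at the pairs, the operation is to delete the first 3 characters, then move the first 3 characters to the end (rotate left by 3).
"yevhdflmrheb" → "lmrhebhdf".
(Check on "ijgnfgprsd": → "nfgprsd" → "prsdnfg" ✓)

lmrhebhdf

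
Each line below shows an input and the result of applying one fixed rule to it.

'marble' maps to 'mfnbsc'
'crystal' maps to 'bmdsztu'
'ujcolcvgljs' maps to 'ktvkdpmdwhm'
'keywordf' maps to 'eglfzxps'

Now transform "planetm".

unqmbof

Rule — move the last 2 characters to the front (rotate right by 2), then shift every letter 1 place forward in the alphabet (wrapping around).
"planetm" → "tmplane" → "unqmbof".
(Check on "marble": → "lemarb" → "mfnbsc" ✓)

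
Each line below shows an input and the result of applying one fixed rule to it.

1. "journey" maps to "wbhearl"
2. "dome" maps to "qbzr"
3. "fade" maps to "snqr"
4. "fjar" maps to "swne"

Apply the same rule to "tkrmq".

gxezd

Rule — shift every letter 13 places forward in the alphabet (wrapping around) — i.e. ROT13.
"tkrmq" → "gxezd".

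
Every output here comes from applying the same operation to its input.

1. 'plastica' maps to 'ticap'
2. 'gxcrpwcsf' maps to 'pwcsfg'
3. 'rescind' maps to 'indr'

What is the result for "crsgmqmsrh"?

mqmsrhc

What's happening: move the first character to the end, then delete the first 3 characters.
Starting from "crsgmqmsrh": after the first operation, "rsgmqmsrhc"; after the second, "mqmsrhc".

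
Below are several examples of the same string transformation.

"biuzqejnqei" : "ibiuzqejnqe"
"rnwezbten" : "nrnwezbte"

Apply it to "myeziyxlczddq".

qmyeziyxlczdd

Rule — move the last character to the front.
For "myeziyxlczddq" the result is "qmyeziyxlczdd".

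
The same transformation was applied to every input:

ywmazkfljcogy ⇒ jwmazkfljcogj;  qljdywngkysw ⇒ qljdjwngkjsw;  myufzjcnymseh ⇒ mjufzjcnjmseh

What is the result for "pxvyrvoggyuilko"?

pxvjrvoggjuilko

The transformation: replace every "y" with "j".
On "pxvyrvoggyuilko" that produces "pxvjrvoggjuilko".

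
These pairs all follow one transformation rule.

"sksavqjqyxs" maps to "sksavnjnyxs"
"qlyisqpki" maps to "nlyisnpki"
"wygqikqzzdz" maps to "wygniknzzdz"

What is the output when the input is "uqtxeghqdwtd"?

untxeghndwtd

Looking at the pairs, the operation is to replace every "q" with "n".
On "uqtxeghqdwtd" that produces "untxeghndwtd".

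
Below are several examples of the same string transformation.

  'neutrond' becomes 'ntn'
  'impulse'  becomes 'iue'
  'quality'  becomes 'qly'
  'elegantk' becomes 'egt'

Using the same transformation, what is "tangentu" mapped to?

tgt

Rule — keep one character in every 3, starting at position 1 (positions 1st, 4th, 7th, ...).
So "tangentu" becomes "tgt".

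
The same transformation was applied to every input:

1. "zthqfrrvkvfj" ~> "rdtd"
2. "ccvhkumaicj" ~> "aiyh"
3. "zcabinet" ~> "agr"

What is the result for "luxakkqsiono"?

Looking at the pairs, the operation is to keep one character in every 3, starting at position 2 (positions 2nd, 5th, 8th, ...), then shift every letter 2 places backward in the alphabet (wrapping around).
"luxakkqsiono" → "uksn" → "siql".
(Check on "zthqfrrvkvfj": → "tfvf" → "rdtd" ✓)

siql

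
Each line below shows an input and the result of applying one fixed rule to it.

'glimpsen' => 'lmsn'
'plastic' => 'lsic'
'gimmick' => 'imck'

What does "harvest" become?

avst

The transformation: swap each adjacent pair of characters (1↔2, 3↔4, ...), then keep every other character starting from the first (positions 1st, 3rd, 5th, ...).
"harvest" → "ahvrset" → "avst".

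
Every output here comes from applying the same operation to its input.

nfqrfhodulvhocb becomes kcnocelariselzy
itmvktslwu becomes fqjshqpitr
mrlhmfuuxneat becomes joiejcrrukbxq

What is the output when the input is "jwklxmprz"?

What's happening: shift every letter 3 places backward in the alphabet (wrapping around).
Applying that to "jwklxmprz" gives "gthiujmow".

gthiujmow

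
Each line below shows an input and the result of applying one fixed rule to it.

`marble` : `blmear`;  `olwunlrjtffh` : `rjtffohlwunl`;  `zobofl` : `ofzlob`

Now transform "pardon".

dopnar

What's happening: swap the first and last characters, then swap the front and back halves of the string.
"pardon" → "nardop" → "dopnar".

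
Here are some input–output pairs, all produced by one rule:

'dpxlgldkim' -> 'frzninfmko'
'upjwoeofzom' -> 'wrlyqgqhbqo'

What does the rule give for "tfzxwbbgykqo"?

The rule is to shift every letter 2 places forward in the alphabet (wrapping around).
Applying that to "tfzxwbbgykqo" gives "vhbzyddiamsq".

vhbzyddiamsq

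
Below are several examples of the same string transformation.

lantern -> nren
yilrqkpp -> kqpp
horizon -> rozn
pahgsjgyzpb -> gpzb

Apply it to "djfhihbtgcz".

The pattern: swap each adjacent pair of characters (1↔2, 3↔4, ...), then keep only the last 4 characters.
"djfhihbtgcz" → "jdhfhitbcgz" → "bcgz".

bcgz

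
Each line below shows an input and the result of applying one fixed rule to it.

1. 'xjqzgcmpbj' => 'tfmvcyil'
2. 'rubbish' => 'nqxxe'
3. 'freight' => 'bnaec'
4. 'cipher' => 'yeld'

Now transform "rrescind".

nnaoye

What's happening: delete the last 2 characters, then shift every letter 4 places backward in the alphabet (wrapping around).
"rrescind" → "rresci" → "nnaoye".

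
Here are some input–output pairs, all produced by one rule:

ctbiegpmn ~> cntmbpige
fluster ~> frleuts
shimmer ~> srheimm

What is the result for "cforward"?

cdfroarw

The pattern: take characters alternately from the front and the back (1st, last, 2nd, 2nd-last, ...).
Applying that to "cforward" gives "cdfroarw".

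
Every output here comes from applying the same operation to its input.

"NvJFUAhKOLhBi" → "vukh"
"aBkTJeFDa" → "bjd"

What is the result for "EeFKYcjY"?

eyy

The pattern: keep one character in every 3, starting at position 2 (positions 2nd, 5th, 8th, ...), then convert every letter to lowercase.
Applying both steps to "EeFKYcjY": "eYY", then "eyy".
(Check on "aBkTJeFDa": → "BJD" → "bjd" ✓)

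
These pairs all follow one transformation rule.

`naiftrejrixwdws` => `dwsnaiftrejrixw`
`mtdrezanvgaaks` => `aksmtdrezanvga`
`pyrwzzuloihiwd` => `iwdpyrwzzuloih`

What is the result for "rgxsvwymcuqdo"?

The transformation: move the last 3 characters to the front (rotate right by 3).
Doing the same to "rgxsvwymcuqdo": "qdorgxsvwymcu".

qdorgxsvwymcu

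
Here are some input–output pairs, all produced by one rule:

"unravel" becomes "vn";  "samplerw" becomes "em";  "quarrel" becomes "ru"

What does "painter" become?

ta

In each case the input is transformed by: reverse the string, then keep one character in every 3, starting at position 3 (positions 3rd, 6th, 9th, ...).
Starting from "painter": after the first operation, "retniap"; after the second, "ta".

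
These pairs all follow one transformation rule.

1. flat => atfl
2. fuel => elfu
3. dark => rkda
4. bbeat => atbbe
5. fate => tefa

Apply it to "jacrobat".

atjacrob

The transformation: move the last 2 characters to the front (rotate right by 2).
So "jacrobat" becomes "atjacrob".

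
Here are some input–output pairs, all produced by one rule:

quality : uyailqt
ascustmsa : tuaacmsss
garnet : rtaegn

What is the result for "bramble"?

The transformation: sort the characters into alphabetical order, then move the last 2 characters to the front (rotate right by 2).
Applying both steps to "bramble": "abbelmr", then "mrabbel".

mrabbel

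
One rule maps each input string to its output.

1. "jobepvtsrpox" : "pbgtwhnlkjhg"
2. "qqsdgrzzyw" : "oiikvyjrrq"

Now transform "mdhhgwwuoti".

aevzzyoomgl

Looking at the pairs, the operation is to move the last character to the front, then shift every letter 8 places backward in the alphabet (wrapping around).
Applying both steps to "mdhhgwwuoti": "imdhhgwwuot", then "aevzzyoomgl".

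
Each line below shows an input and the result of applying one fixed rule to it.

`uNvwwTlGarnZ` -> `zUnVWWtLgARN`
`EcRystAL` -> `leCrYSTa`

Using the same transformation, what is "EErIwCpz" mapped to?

ZeeRiWcP

In each case the input is transformed by: move the last character to the front, then flip the case of every letter.
For "EErIwCpz", step one produces "zEErIwCp"; step two turns that into "ZeeRiWcP".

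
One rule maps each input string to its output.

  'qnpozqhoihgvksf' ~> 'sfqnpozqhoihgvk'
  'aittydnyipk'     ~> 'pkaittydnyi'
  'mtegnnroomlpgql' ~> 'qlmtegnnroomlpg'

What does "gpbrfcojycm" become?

cmgpbrfcojy

Looking at the pairs, the operation is to move the last 2 characters to the front (rotate right by 2).
"gpbrfcojycm" → "cmgpbrfcojy".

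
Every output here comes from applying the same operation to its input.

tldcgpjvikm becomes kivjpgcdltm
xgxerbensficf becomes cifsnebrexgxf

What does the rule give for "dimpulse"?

In each case the input is transformed by: reverse the string, then move the first character to the end.
On "dimpulse" that produces "slupmide".

slupmide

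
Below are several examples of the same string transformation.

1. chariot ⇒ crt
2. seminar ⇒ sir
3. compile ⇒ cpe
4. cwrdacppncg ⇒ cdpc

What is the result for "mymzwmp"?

Looking at the pairs, the operation is to keep one character in every 3, starting at position 1 (positions 1st, 4th, 7th, ...).
So "mymzwmp" becomes "mzp".

mzp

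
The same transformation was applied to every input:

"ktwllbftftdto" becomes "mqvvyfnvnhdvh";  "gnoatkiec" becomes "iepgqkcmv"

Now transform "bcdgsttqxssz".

In each case the input is transformed by: take characters alternately from the front and the back (1st, last, 2nd, 2nd-last, ...), then shift every letter 2 places forward in the alphabet (wrapping around).
Starting from "bcdgsttqxssz": after the first operation, "bzcsdsgxsqtt"; after the second, "dbeufuizusvv".

dbeufuizusvv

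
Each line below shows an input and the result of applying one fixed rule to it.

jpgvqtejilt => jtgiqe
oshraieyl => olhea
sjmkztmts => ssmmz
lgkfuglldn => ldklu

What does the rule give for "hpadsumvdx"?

hdams

Rule — keep every other character starting from the first (positions 1st, 3rd, 5th, ...), then take characters alternately from the front and the back (1st, last, 2nd, 2nd-last, ...).
Applying both steps to "hpadsumvdx": "hasmd", then "hdams".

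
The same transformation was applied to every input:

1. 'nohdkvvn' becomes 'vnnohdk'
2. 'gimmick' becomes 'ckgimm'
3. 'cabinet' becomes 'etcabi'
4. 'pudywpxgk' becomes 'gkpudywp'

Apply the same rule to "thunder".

erthun

Looking at the pairs, the operation is to move the last 2 characters to the front (rotate right by 2), then delete the last character.
Starting from "thunder": after the first operation, "erthund"; after the second, "erthun".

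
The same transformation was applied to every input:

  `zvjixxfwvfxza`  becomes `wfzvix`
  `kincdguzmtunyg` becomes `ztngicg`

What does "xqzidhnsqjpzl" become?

sjzqih

Looking at the pairs, the operation is to keep every other character starting from the second (positions 2nd, 4th, 6th, ...), then move the first 3 characters to the end (rotate left by 3).
Working it through for "xqzidhnsqjpzl": intermediate "qihsjz", final "sjzqih".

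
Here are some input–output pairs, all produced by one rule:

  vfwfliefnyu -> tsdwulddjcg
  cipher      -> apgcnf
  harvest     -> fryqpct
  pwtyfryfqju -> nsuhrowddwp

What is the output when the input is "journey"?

Rule — take characters alternately from the front and the back (1st, last, 2nd, 2nd-last, ...), then shift every letter 2 places backward in the alphabet (wrapping around).
Working it through for "journey": intermediate "jyoeunr", final "hwmcslp".

hwmcslp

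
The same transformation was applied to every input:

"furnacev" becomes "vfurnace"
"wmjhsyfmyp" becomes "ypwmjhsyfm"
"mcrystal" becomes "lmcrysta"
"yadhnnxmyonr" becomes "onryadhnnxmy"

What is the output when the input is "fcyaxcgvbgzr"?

gzrfcyaxcgvb

What's happening: swap the front and back halves of the string, then move the first 3 characters to the end (rotate left by 3).
For "fcyaxcgvbgzr", step one produces "gvbgzrfcyaxc"; step two turns that into "gzrfcyaxcgvb".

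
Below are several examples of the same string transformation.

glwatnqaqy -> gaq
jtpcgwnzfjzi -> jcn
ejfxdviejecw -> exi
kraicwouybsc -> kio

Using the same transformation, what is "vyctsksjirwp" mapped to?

Looking at the pairs, the operation is to delete the last 3 characters, then keep one character in every 3, starting at position 1 (positions 1st, 4th, 7th, ...).
So "vyctsksjirwp" becomes "vts".
(Check on "jtpcgwnzfjzi": → "jtpcgwnzf" → "jcn" ✓)

vts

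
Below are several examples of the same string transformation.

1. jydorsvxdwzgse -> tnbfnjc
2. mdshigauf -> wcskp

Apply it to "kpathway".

ukrk

In each case the input is transformed by: keep every other character starting from the first (positions 1st, 3rd, 5th, ...), then shift every letter 10 places forward in the alphabet (wrapping around).
Working it through for "kpathway": intermediate "kaha", final "ukrk".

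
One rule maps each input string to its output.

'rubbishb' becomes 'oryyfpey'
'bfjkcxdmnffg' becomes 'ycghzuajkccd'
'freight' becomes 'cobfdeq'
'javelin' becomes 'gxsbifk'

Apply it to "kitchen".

hfqzebk

Rule — shift every letter 3 places backward in the alphabet (wrapping around).
For "kitchen" the result is "hfqzebk".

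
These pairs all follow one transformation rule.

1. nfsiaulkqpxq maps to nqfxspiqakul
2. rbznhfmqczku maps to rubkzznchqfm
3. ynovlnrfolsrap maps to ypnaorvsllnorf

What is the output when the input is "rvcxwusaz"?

The rule is to take characters alternately from the front and the back (1st, last, 2nd, 2nd-last, ...).
On "rvcxwusaz" that produces "rzvacsxuw".

rzvacsxuw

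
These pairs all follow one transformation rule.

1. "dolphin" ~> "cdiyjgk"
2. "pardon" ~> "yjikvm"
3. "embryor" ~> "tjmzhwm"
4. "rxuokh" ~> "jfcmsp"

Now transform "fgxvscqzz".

The rule is to move the last 3 characters to the front (rotate right by 3), then shift every letter 5 places backward in the alphabet (wrapping around).
Starting from "fgxvscqzz": after the first operation, "qzzfgxvsc"; after the second, "luuabsqnx".
(Check on "pardon": → "donpar" → "yjikvm" ✓)

luuabsqnx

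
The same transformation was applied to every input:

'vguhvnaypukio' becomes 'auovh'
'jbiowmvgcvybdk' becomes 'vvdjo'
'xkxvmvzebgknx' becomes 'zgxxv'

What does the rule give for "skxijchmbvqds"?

hvssi

Looking at the pairs, the operation is to keep one character in every 3, starting at position 1 (positions 1st, 4th, 7th, ...), then move the last 3 characters to the front (rotate right by 3).
On "skxijchmbvqds" that produces "hvssi".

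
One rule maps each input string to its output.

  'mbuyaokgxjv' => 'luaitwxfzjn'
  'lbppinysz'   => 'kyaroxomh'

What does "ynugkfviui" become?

The transformation: take characters alternately from the front and the back (1st, last, 2nd, 2nd-last, ...), then shift every letter 1 place backward in the alphabet (wrapping around).
"ynugkfviui" → "yinuuigvkf" → "xhmtthfuje".

xhmtthfuje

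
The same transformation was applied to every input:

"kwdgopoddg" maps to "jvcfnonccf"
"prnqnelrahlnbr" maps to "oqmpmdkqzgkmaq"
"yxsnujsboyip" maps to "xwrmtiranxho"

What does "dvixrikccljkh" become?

The transformation: shift every letter 1 place backward in the alphabet (wrapping around).
On "dvixrikccljkh" that produces "cuhwqhjbbkijg".

cuhwqhjbbkijg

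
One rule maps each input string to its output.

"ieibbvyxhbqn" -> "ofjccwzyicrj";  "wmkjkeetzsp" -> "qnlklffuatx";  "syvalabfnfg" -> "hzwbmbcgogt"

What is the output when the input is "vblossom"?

The pattern: swap the first and last characters, then shift every letter 1 place forward in the alphabet (wrapping around).
On "vblossom": the first step gives "mblossov", and the second then gives "ncmpttpw".

ncmpttpw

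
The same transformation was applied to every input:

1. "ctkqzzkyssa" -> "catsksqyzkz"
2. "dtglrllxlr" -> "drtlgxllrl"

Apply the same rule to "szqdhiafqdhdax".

Each output is the input with this applied: take characters alternately from the front and the back (1st, last, 2nd, 2nd-last, ...).
Doing the same to "szqdhiafqdhdax": "sxzaqddhhdiqaf".

sxzaqddhhdiqaf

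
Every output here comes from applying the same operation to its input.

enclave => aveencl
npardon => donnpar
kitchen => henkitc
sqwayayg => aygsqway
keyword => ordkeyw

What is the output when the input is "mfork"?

Each output is the input with this applied: move the last 3 characters to the front (rotate right by 3).
On "mfork" that produces "orkmf".

orkmf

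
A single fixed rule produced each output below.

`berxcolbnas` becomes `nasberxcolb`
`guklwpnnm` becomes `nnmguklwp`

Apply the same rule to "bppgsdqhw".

The pattern: move the last 3 characters to the front (rotate right by 3).
On "bppgsdqhw" that produces "qhwbppgsd".

qhwbppgsd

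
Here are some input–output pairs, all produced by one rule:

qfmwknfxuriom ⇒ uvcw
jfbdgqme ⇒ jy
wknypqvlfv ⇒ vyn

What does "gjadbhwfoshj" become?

The pattern: keep one character in every 3, starting at position 3 (positions 3rd, 6th, 9th, ...), then shift every letter 8 places forward in the alphabet (wrapping around).
For "gjadbhwfoshj", step one produces "ahoj"; step two turns that into "ipwr".

ipwr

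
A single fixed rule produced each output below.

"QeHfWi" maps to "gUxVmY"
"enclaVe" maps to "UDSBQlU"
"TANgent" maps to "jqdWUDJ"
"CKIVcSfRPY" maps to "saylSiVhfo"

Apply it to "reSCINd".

HUisydT

Looking at the pairs, the operation is to shift every letter 10 places backward in the alphabet (wrapping around), then flip the case of every letter.
For "reSCINd", step one produces "huISYDt"; step two turns that into "HUisydT".
(Check on "enclaVe": → "udsbqLu" → "UDSBQlU" ✓)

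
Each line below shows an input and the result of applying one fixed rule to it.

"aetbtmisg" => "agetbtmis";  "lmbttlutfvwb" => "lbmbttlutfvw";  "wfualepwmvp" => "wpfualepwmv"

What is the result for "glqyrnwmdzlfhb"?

gblqyrnwmdzlfh

The pattern: swap the first and last characters, then move the last character to the front.
"glqyrnwmdzlfhb" → "gblqyrnwmdzlfh".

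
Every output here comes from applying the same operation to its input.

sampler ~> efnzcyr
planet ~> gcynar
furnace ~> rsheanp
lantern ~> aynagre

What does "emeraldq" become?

The rule is to shift every letter 13 places forward in the alphabet (wrapping around) — i.e. ROT13, then move the last character to the front.
Doing the same to "emeraldq": "drzrenyq".

drzrenyq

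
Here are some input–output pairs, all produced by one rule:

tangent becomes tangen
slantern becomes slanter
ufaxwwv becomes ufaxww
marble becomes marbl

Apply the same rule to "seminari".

seminar

Looking at the pairs, the operation is to delete the last character.
For "seminari" the result is "seminar".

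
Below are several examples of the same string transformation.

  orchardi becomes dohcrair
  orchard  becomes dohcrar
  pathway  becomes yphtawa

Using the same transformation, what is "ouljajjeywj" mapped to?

jojljaejwyu

The transformation: swap each adjacent pair of characters (1↔2, 3↔4, ...), then swap the first and last characters.
For "ouljajjeywj", step one produces "uojljaejwyj"; step two turns that into "jojljaejwyu".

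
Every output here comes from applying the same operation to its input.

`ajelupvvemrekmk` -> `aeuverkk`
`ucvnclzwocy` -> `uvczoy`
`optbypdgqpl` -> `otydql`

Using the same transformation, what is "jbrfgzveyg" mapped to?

jrgvy

Looking at the pairs, the operation is to keep every other character starting from the first (positions 1st, 3rd, 5th, ...).
On "jbrfgzveyg" that produces "jrgvy".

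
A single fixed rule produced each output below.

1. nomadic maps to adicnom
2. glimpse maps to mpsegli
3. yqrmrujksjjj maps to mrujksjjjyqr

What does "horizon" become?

The rule is to move the first 3 characters to the end (rotate left by 3).
On "horizon" that produces "izonhor".

izonhor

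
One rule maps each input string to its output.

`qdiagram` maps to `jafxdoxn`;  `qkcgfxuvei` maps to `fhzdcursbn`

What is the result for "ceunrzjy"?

vbrkowgz

What's happening: shift every letter 3 places backward in the alphabet (wrapping around), then swap the first and last characters.
"ceunrzjy" → "zbrkowgv" → "vbrkowgz".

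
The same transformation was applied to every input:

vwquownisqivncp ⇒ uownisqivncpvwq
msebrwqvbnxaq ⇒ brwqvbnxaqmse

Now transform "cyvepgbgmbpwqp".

What's happening: move the first 3 characters to the end (rotate left by 3).
So "cyvepgbgmbpwqp" becomes "epgbgmbpwqpcyv".

epgbgmbpwqpcyv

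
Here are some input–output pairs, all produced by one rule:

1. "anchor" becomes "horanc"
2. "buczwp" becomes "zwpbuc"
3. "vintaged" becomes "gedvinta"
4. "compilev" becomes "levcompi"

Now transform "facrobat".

Rule — move the last 3 characters to the front (rotate right by 3).
On "facrobat" that produces "batfacro".

batfacro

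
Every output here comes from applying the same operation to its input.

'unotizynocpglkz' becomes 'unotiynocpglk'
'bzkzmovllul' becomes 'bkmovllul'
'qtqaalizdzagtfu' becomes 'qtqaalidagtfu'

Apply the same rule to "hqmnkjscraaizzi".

hqmnkjscraaii

Each output is the input with this applied: remove every "z".
Doing the same to "hqmnkjscraaizzi": "hqmnkjscraaii".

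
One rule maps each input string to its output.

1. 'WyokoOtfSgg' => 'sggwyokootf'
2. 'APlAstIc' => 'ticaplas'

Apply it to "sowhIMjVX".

jvxsowhim

What's happening: move the last 3 characters to the front (rotate right by 3), then convert every letter to lowercase.
Working it through for "sowhIMjVX": intermediate "jVXsowhIM", final "jvxsowhim".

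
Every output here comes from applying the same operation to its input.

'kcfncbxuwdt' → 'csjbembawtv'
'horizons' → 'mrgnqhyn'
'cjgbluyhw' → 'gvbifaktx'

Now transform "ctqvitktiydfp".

eobspuhsjshxc

In each case the input is transformed by: move the last 2 characters to the front (rotate right by 2), then shift every letter 1 place backward in the alphabet (wrapping around).
For "ctqvitktiydfp", step one produces "fpctqvitktiyd"; step two turns that into "eobspuhsjshxc".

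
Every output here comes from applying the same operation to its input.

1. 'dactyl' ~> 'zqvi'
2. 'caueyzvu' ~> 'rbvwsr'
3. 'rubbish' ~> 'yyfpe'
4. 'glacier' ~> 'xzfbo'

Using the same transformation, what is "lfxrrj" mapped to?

uoog

The rule is to delete the first 2 characters, then shift every letter 3 places backward in the alphabet (wrapping around).
For "lfxrrj", step one produces "xrrj"; step two turns that into "uoog".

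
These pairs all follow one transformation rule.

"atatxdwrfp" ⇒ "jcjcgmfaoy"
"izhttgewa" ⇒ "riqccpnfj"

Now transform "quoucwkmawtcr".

Rule — shift every letter 9 places forward in the alphabet (wrapping around).
On "quoucwkmawtcr" that produces "zdxdlftvjfcla".

zdxdlftvjfcla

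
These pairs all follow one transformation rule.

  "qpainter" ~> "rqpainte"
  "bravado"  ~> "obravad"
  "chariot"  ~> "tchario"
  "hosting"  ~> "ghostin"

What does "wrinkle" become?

The pattern: move the last character to the front.
So "wrinkle" becomes "ewrinkl".

ewrinkl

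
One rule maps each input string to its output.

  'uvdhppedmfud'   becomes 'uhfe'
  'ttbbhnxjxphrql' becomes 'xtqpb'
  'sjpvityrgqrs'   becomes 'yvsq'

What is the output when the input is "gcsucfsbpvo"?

vusg

Rule — keep one character in every 3, starting at position 1 (positions 1st, 4th, 7th, ...), then sort the characters into reverse alphabetical order.
Working it through for "gcsucfsbpvo": intermediate "gusv", final "vusg".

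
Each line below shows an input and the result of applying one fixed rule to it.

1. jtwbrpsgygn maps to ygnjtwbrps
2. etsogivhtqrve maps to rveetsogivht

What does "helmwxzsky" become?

The transformation: move the last 3 characters to the front (rotate right by 3), then delete the last character.
"helmwxzsky" → "skyhelmwxz" → "skyhelmwx".

skyhelmwx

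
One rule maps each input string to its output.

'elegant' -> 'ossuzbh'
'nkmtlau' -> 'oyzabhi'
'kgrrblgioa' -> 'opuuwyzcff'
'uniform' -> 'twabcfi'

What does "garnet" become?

osubfh

The transformation: sort the characters into alphabetical order, then shift every letter 12 places backward in the alphabet (wrapping around).
Applying both steps to "garnet": "aegnrt", then "osubfh".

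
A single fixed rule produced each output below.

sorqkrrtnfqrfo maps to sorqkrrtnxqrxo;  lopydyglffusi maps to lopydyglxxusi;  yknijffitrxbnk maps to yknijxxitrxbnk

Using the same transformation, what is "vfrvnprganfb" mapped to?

vxrvnprganxb

What's happening: replace every "f" with "x".
Doing the same to "vfrvnprganfb": "vxrvnprganxb".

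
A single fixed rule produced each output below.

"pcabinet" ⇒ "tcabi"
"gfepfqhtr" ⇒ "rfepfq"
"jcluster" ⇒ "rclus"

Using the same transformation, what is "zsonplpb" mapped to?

bsonp

In each case the input is transformed by: swap the first and last characters, then delete the last 3 characters.
Working it through for "zsonplpb": intermediate "bsonplpz", final "bsonp".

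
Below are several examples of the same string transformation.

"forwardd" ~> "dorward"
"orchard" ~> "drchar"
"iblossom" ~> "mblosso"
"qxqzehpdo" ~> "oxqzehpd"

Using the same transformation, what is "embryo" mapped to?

ombry

Each output is the input with this applied: swap the first and last characters, then delete the last character.
"embryo" → "ombry".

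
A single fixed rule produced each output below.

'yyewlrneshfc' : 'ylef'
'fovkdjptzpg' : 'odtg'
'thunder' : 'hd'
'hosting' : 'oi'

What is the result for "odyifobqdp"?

dfq

Each output is the input with this applied: keep one character in every 3, starting at position 2 (positions 2nd, 5th, 8th, ...).
Applying that to "odyifobqdp" gives "dfq".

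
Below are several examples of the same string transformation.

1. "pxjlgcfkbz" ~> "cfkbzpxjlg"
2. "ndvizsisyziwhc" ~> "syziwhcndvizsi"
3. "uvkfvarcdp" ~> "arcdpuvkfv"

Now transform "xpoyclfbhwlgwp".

bhwlgwpxpoyclf

What's happening: swap the front and back halves of the string.
For "xpoyclfbhwlgwp" the result is "bhwlgwpxpoyclf".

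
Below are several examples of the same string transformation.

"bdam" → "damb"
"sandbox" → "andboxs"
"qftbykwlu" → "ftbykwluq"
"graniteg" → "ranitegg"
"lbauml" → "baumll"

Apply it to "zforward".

The transformation: move the first character to the end.
Applying that to "zforward" gives "forwardz".

forwardz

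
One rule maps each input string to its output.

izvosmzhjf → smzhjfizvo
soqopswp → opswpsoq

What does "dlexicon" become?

xicondle

In each case the input is transformed by: move the last character to the front, then swap the front and back halves of the string.
"dlexicon" → "xicondle".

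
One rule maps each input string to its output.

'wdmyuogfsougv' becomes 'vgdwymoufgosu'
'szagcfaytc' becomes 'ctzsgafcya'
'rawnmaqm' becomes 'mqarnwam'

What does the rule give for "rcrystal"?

In each case the input is transformed by: move the last 2 characters to the front (rotate right by 2), then swap each adjacent pair of characters (1↔2, 3↔4, ...).
Working it through for "rcrystal": intermediate "alrcryst", final "lacryrts".

lacryrts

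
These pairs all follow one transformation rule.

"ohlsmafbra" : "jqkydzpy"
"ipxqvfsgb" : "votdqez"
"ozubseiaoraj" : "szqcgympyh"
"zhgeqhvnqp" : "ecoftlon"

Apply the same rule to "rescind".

qaglb

Looking at the pairs, the operation is to shift every letter 2 places backward in the alphabet (wrapping around), then delete the first 2 characters.
On "rescind" that produces "qaglb".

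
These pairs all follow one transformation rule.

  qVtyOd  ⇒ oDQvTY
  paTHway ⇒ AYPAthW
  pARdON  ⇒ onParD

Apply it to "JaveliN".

Looking at the pairs, the operation is to flip the case of every letter, then move the last 2 characters to the front (rotate right by 2).
Working it through for "JaveliN": intermediate "jAVELIn", final "InjAVEL".
(Check on "pARdON": → "ParDon" → "onParD" ✓)

InjAVEL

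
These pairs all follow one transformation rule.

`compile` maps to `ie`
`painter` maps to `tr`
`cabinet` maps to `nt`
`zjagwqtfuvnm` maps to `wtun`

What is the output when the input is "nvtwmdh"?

Rule — keep every other character starting from the first (positions 1st, 3rd, 5th, ...), then delete the first 2 characters.
"nvtwmdh" → "ntmh" → "mh".

mh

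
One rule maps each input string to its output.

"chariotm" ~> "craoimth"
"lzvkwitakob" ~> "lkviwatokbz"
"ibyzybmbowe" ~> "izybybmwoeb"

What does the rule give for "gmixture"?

Looking at the pairs, the operation is to swap each adjacent pair of characters (1↔2, 3↔4, ...), then move the first character to the end.
So "gmixture" becomes "gxiuterm".

gxiuterm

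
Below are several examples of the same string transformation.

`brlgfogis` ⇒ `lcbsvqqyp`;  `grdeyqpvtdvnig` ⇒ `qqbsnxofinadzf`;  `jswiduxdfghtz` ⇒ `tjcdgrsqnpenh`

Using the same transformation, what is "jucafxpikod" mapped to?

Each output is the input with this applied: shift every letter 10 places forward in the alphabet (wrapping around), then take characters alternately from the front and the back (1st, last, 2nd, 2nd-last, ...).
Working it through for "jucafxpikod": intermediate "temkphzsuyn", final "tneymukspzh".

tneymukspzh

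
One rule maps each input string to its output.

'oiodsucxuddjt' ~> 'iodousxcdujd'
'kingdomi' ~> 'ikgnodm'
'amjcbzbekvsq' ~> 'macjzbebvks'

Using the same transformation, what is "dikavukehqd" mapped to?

idakuvekqh

The rule is to delete the last character, then swap each adjacent pair of characters (1↔2, 3↔4, ...).
Working it through for "dikavukehqd": intermediate "dikavukehq", final "idakuvekqh".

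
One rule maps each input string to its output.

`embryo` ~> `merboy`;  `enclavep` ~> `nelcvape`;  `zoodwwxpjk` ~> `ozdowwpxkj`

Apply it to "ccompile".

ccmoipel

The rule is to swap each adjacent pair of characters (1↔2, 3↔4, ...).
Applying that to "ccompile" gives "ccmoipel".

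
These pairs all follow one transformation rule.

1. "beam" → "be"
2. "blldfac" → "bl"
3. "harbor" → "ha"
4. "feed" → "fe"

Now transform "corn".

co

What's happening: keep only the first 2 characters.
For "corn" the result is "co".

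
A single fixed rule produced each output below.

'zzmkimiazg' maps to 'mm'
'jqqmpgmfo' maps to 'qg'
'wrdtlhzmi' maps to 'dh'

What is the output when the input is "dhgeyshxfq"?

The transformation: delete the last 2 characters, then keep one character in every 3, starting at position 3 (positions 3rd, 6th, 9th, ...).
Starting from "dhgeyshxfq": after the first operation, "dhgeyshx"; after the second, "gs".

gs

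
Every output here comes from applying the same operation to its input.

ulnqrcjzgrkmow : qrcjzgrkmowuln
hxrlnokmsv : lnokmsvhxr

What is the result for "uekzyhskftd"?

zyhskftduek

The transformation: move the first 3 characters to the end (rotate left by 3).
"uekzyhskftd" → "zyhskftduek".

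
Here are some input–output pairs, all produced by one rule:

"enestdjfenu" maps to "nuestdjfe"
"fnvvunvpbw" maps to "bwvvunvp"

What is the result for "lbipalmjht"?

htipalmj

Each output is the input with this applied: delete the first 2 characters, then move the last 2 characters to the front (rotate right by 2).
Starting from "lbipalmjht": after the first operation, "ipalmjht"; after the second, "htipalmj".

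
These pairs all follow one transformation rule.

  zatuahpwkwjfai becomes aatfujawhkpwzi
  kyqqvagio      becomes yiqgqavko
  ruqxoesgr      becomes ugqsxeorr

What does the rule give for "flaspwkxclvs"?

lvalscpxwkfs

In each case the input is transformed by: take characters alternately from the front and the back (1st, last, 2nd, 2nd-last, ...), then move the first 2 characters to the end (rotate left by 2).
Applying both steps to "flaspwkxclvs": "fslvalscpxwk", then "lvalscpxwkfs".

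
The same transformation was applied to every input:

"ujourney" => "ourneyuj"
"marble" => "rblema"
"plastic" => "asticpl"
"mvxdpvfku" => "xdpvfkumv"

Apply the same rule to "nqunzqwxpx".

What's happening: move the first 2 characters to the end (rotate left by 2).
Applying that to "nqunzqwxpx" gives "unzqwxpxnq".

unzqwxpxnq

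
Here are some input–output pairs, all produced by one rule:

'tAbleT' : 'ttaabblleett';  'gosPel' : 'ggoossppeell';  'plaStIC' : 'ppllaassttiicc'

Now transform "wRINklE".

wwrriinnkkllee

Looking at the pairs, the operation is to double every character, then convert every letter to lowercase.
Applying that to "wRINklE" gives "wwrriinnkkllee".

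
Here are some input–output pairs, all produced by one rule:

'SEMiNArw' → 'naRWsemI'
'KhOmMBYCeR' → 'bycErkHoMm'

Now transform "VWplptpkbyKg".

PKBYkGvwPLPT

Rule — swap the front and back halves of the string, then flip the case of every letter.
Working it through for "VWplptpkbyKg": intermediate "pkbyKgVWplpt", final "PKBYkGvwPLPT".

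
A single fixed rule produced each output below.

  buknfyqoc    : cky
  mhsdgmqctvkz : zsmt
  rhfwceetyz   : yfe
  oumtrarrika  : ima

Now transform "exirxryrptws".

sirp

The pattern: keep one character in every 3, starting at position 3 (positions 3rd, 6th, 9th, ...), then move the last character to the front.
For "exirxryrptws" the result is "sirp".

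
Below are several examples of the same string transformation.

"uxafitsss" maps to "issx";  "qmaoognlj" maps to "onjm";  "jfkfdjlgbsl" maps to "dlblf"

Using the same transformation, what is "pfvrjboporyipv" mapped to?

jooyppv

The pattern: move the first 3 characters to the end (rotate left by 3), then keep every other character starting from the second (positions 2nd, 4th, 6th, ...).
On "pfvrjboporyipv": the first step gives "rjboporyipvpfv", and the second then gives "jooyppv".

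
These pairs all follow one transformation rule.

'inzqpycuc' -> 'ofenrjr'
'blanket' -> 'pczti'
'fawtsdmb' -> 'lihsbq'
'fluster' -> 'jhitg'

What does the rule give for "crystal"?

nhipa

Each output is the input with this applied: delete the first 2 characters, then shift every letter 11 places backward in the alphabet (wrapping around).
"crystal" → "nhipa".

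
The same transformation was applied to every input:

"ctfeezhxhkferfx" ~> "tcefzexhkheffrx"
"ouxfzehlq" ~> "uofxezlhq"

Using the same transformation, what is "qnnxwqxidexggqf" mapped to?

nqxnqwixedgxqgf

Looking at the pairs, the operation is to swap each adjacent pair of characters (1↔2, 3↔4, ...).
So "qnnxwqxidexggqf" becomes "nqxnqwixedgxqgf".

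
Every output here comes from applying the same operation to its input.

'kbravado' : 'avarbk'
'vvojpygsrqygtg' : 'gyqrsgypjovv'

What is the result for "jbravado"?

Each output is the input with this applied: delete the last 2 characters, then reverse the string.
Doing the same to "jbravado": "avarbj".

avarbj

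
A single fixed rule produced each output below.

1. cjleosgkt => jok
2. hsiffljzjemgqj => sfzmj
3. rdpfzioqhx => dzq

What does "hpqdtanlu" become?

ptl

Looking at the pairs, the operation is to keep one character in every 3, starting at position 2 (positions 2nd, 5th, 8th, ...).
On "hpqdtanlu" that produces "ptl".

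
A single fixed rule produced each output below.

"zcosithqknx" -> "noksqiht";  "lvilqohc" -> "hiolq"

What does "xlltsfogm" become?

Looking at the pairs, the operation is to take characters alternately from the front and the back (1st, last, 2nd, 2nd-last, ...), then delete the first 3 characters.
"xlltsfogm" → "xmlglotfs" → "glotfs".

glotfs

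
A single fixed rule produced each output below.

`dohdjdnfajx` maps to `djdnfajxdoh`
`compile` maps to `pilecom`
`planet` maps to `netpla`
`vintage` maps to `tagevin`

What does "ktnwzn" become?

In each case the input is transformed by: move the first 3 characters to the end (rotate left by 3).
Doing the same to "ktnwzn": "wznktn".

wznktn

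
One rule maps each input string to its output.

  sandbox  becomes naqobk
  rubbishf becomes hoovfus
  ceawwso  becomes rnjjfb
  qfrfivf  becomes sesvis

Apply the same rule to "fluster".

What's happening: shift every letter 13 places forward in the alphabet (wrapping around) — i.e. ROT13, then delete the first character.
On "fluster" that produces "yhfgre".

yhfgre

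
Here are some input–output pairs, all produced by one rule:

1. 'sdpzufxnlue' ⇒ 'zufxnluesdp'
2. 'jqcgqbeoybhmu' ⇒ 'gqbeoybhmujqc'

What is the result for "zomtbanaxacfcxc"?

The transformation: move the first 3 characters to the end (rotate left by 3).
"zomtbanaxacfcxc" → "tbanaxacfcxczom".

tbanaxacfcxczom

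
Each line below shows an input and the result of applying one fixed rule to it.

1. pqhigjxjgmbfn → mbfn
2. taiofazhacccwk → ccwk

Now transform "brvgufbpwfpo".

In each case the input is transformed by: keep only the last 4 characters.
"brvgufbpwfpo" → "wfpo".

wfpo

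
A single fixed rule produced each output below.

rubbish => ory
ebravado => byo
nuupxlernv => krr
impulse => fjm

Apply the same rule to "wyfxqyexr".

In each case the input is transformed by: shift every letter 3 places backward in the alphabet (wrapping around), then keep only the first 3 characters.
On "wyfxqyexr": the first step gives "tvcunvbuo", and the second then gives "tvc".

tvc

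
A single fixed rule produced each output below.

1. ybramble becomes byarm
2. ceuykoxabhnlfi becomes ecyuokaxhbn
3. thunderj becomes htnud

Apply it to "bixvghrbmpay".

ibvxhgbrm

The pattern: delete the last 3 characters, then swap each adjacent pair of characters (1↔2, 3↔4, ...).
"bixvghrbmpay" → "bixvghrbm" → "ibvxhgbrm".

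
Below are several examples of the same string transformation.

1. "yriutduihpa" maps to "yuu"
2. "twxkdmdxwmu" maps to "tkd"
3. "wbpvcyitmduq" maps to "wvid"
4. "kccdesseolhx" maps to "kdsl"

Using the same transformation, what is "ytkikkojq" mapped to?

The rule is to delete the last 2 characters, then keep one character in every 3, starting at position 1 (positions 1st, 4th, 7th, ...).
On "ytkikkojq": the first step gives "ytkikko", and the second then gives "yio".

yio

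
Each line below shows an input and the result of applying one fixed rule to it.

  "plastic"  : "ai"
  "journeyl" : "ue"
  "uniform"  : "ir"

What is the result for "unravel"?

re

The pattern: keep one character in every 3, starting at position 3 (positions 3rd, 6th, 9th, ...).
On "unravel" that produces "re".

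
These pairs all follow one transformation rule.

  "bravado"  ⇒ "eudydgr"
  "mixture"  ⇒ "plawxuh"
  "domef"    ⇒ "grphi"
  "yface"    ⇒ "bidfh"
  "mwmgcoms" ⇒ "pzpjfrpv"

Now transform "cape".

fdsh

In each case the input is transformed by: shift every letter 3 places forward in the alphabet (wrapping around).
For "cape" the result is "fdsh".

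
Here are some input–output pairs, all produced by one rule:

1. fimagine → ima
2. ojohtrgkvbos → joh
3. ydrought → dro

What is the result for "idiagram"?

dia

The transformation: move the first character to the end, then keep only the first 3 characters.
So "idiagram" becomes "dia".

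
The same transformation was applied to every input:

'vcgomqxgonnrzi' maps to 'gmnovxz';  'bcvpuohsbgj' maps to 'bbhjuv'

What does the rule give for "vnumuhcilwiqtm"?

ciltuuv

The rule is to keep every other character starting from the first (positions 1st, 3rd, 5th, ...), then sort the characters into alphabetical order.
Working it through for "vnumuhcilwiqtm": intermediate "vuuclit", final "ciltuuv".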